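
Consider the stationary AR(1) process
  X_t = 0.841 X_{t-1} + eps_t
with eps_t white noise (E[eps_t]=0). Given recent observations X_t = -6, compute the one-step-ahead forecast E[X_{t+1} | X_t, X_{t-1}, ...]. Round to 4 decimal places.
E[X_{t+1} \mid \mathcal F_t] = -5.0460

For an AR(p) model X_t = c + sum_i phi_i X_{t-i} + eps_t, the
one-step-ahead conditional mean is
  E[X_{t+1} | X_t, ...] = c + sum_i phi_i X_{t+1-i}.
Substitute known values:
  E[X_{t+1} | ...] = (0.841) * (-6)
                   = -5.0460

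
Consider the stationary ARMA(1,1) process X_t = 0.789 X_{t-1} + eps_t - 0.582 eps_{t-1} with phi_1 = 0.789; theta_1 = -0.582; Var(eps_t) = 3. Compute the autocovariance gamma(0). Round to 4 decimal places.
\gamma(0) = 3.3405

Multiply the model equation by X_{t-k} and take expectations. With theta_0 = psi_0 = 1 and psi_j the MA(infinity) weights, this gives
  gamma(k) - sum_i phi_i gamma(k-i) = c_k,
  c_k = sigma^2 * sum_{j=k..q} theta_j psi_{j-k}   (c_k = 0 for k > q),
using gamma(-m) = gamma(m).
psi-weights needed (psi_j = theta_j + sum_i phi_i psi_{j-i}):
  psi_1 = theta_1 + phi_1 = -0.582 + (0.789) = 0.207
Right-hand sides:
  c_0 = sigma^2 (1 + theta_1 psi_1) = 3 * (1 + (-0.582)(0.207)) = 3 * 0.879526 = 2.638578
  c_1 = sigma^2 theta_1 = 3 * (-0.582) = -1.746
  c_2 = 0
Equations for k = 0 and k = 1 (AR order 1):
  gamma(0) = phi_1 gamma(1) + c_0
  gamma(1) = phi_1 gamma(0) + c_1
Substituting the second into the first: gamma(0) (1 - phi_1^2) = c_0 + phi_1 c_1, so
  gamma(0) = (c_0 + phi_1 c_1) / (1 - phi_1^2) = (2.638578 + (0.789)(-1.746)) / (1 - (0.789)^2) = 1.260984 / 0.377479 = 3.340541.
Therefore gamma(0) = 3.3405 (to 4 decimal places).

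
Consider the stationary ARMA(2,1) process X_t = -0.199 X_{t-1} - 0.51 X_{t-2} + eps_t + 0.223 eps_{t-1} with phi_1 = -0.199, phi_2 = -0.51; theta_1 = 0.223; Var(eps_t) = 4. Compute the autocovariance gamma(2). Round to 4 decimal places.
\gamma(2) = -2.7550

Multiply the model equation by X_{t-k} and take expectations. With theta_0 = psi_0 = 1 and psi_j the MA(infinity) weights, this gives
  gamma(k) - sum_i phi_i gamma(k-i) = c_k,
  c_k = sigma^2 * sum_{j=k..q} theta_j psi_{j-k}   (c_k = 0 for k > q),
using gamma(-m) = gamma(m).
psi-weights needed (psi_j = theta_j + sum_i phi_i psi_{j-i}):
  psi_1 = theta_1 + phi_1 = 0.223 + (-0.199) = 0.024
Right-hand sides:
  c_0 = sigma^2 (1 + theta_1 psi_1) = 4 * (1 + (0.223)(0.024)) = 4 * 1.005352 = 4.021408
  c_1 = sigma^2 theta_1 = 4 * (0.223) = 0.892
  c_2 = 0
Equations for k = 0, 1, 2 (AR order 2, c_2 = 0):
  (E0) gamma(0) = phi_1 gamma(1) + phi_2 gamma(2) + c_0
  (E1) gamma(1) = phi_1 gamma(0) + phi_2 gamma(1) + c_1
  (E2) gamma(2) = phi_1 gamma(1) + phi_2 gamma(0)
From (E1): gamma(1) = A gamma(0) + B with
  A = phi_1 / (1 - phi_2) = -0.199 / 1.51 = -0.131788,   B = c_1 / (1 - phi_2) = 0.892 / 1.51 = 0.590728.
Insert (E2) into (E0): gamma(0) (1 - phi_2^2) = phi_1 (1 + phi_2) gamma(1) + c_0.
  phi_1 (1 + phi_2) = (-0.199)(0.49) = -0.09751,   1 - phi_2^2 = 0.7399.
Replace gamma(1) by A gamma(0) + B and collect gamma(0):
  gamma(0) [0.7399 - (-0.09751)(-0.131788)] = (-0.09751)(0.590728) + 4.021408
  gamma(0) * 0.727049 = 3.963806
  gamma(0) = 3.963806 / 0.727049 = 5.451908.
  gamma(1) = A gamma(0) + B = (-0.131788)(5.451908) + (0.590728) = -0.127768.
  gamma(2) = phi_1 gamma(1) + phi_2 gamma(0) = (-0.199)(-0.127768) + (-0.51)(5.451908) = -2.755047.
Therefore gamma(2) = -2.7550 (to 4 decimal places).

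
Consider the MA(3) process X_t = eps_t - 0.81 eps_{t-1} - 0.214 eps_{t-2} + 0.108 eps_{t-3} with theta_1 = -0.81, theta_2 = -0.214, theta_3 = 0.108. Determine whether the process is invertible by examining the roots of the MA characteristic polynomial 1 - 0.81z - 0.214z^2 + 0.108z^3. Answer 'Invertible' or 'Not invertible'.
\text{Invertible}

The MA(q) characteristic polynomial is P(z) = 1 - 0.81z - 0.214z^2 + 0.108z^3.
Invertibility requires all roots to lie outside the unit circle, i.e. |z| > 1 for every root.
Degree 3: look for a simple real root z0 first, then factor out (1 - z/z0) and solve the remaining quadratic.
Testing z0 = -2.5: P(-2.5) = 1 + (-0.81)(-2.5) + (-0.214)(-2.5)^2 + (0.108)(-2.5)^3
  = 1 + (2.025) + (-1.3375) + (-1.6875) = 0.  So z_0 = -2.5 is a root, |z_0| = 2.5.
Divide out the factor (1 + 0.4 z) = (1 - z/z0) (since 1/z0 = -0.4):
  P(z) = (1 + 0.4 z)(1 + (-1.21) z + (0.27) z^2)
  [check: z-coef -1.21 - (-0.4) = -0.81; z^2-coef 0.27 - (-0.4)(-1.21) = -0.214; z^3-coef -(-0.4)(0.27) = 0.108.]
Remaining roots from the quadratic factor 1 + (-1.21) z + (0.27) z^2:
  Set 1 + (-1.21) z + (0.27) z^2 = 0, i.e. a z^2 + b z + c = 0 with a = 0.27, b = -1.21, c = 1.
  Discriminant D = b^2 - 4ac = (-1.21)^2 - 4*(0.27)*1 = 1.4641 - (1.08) = 0.3841.
  D >= 0, so the roots are real: z = (-b +/- sqrt(D)) / (2a) = (1.21 +/- 0.619758) / (0.54).
    z_1 = (1.21 + 0.619758) / (0.54) = 3.3884,   |z_1| = 3.3884.
    z_2 = (1.21 - 0.619758) / (0.54) = 1.093,   |z_2| = 1.093.
Moduli of all roots: 2.5000, 3.3884, 1.0930.
All moduli strictly greater than 1? Yes.
Verdict: Invertible.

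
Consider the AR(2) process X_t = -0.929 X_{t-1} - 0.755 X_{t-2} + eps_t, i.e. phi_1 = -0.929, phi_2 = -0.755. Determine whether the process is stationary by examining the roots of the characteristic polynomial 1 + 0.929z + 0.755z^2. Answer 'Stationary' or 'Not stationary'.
\text{Stationary}

The AR(p) characteristic polynomial is P(z) = 1 + 0.929z + 0.755z^2.
Stationarity requires all roots to lie outside the unit circle, i.e. |z| > 1 for every root.
Set 1 + (0.929) z + (0.755) z^2 = 0, i.e. a z^2 + b z + c = 0 with a = 0.755, b = 0.929, c = 1.
Discriminant D = b^2 - 4ac = (0.929)^2 - 4*(0.755)*1 = 0.863041 - (3.02) = -2.156959.
D < 0, so the roots are the complex-conjugate pair z = (-b +/- i sqrt(-D)) / (2a) = -0.6152 +/- 0.9726i.
For a conjugate pair |z|^2 = z * conj(z) = (product of roots) = c/a = 1/(0.755) = 1.324503, so |z| = sqrt(1.324503) = 1.1509 for both roots.
Moduli of all roots: 1.1509, 1.1509.
All moduli strictly greater than 1? Yes.
Verdict: Stationary.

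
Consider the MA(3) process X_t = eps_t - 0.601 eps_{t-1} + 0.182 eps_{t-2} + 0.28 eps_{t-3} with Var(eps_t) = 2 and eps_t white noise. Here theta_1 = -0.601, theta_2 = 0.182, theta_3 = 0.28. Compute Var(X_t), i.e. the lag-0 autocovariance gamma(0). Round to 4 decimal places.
\gamma(0) = 2.9455

For an MA(q) process X_t = eps_t + sum_i theta_i eps_{t-i} with
Var(eps_t) = sigma^2, the variance is
  gamma(0) = sigma^2 * (1 + sum_i theta_i^2).
  sum_i theta_i^2 = (-0.601)^2 + (0.182)^2 + (0.28)^2 = 0.361201 + 0.033124 + 0.0784 = 0.472725.
  gamma(0) = 2 * (1 + 0.472725) = 2 * 1.472725 = 2.94545, which rounds to 2.9455.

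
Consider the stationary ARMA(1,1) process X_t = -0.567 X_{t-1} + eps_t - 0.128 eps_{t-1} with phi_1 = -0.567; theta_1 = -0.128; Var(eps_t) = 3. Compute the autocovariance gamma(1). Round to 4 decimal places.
\gamma(1) = -3.2959

Multiply the model equation by X_{t-k} and take expectations. With theta_0 = psi_0 = 1 and psi_j the MA(infinity) weights, this gives
  gamma(k) - sum_i phi_i gamma(k-i) = c_k,
  c_k = sigma^2 * sum_{j=k..q} theta_j psi_{j-k}   (c_k = 0 for k > q),
using gamma(-m) = gamma(m).
psi-weights needed (psi_j = theta_j + sum_i phi_i psi_{j-i}):
  psi_1 = theta_1 + phi_1 = -0.128 + (-0.567) = -0.695
Right-hand sides:
  c_0 = sigma^2 (1 + theta_1 psi_1) = 3 * (1 + (-0.128)(-0.695)) = 3 * 1.08896 = 3.26688
  c_1 = sigma^2 theta_1 = 3 * (-0.128) = -0.384
  c_2 = 0
Equations for k = 0 and k = 1 (AR order 1):
  gamma(0) = phi_1 gamma(1) + c_0
  gamma(1) = phi_1 gamma(0) + c_1
Substituting the second into the first: gamma(0) (1 - phi_1^2) = c_0 + phi_1 c_1, so
  gamma(0) = (c_0 + phi_1 c_1) / (1 - phi_1^2) = (3.26688 + (-0.567)(-0.384)) / (1 - (-0.567)^2) = 3.484608 / 0.678511 = 5.135669.
  gamma(1) = phi_1 gamma(0) + c_1 = (-0.567)(5.135669) + (-0.384) = -3.295924.
Therefore gamma(1) = -3.2959 (to 4 decimal places).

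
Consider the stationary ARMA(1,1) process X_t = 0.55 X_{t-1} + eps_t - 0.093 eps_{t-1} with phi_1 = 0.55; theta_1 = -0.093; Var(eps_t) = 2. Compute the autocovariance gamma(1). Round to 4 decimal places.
\gamma(1) = 1.2434

Multiply the model equation by X_{t-k} and take expectations. With theta_0 = psi_0 = 1 and psi_j the MA(infinity) weights, this gives
  gamma(k) - sum_i phi_i gamma(k-i) = c_k,
  c_k = sigma^2 * sum_{j=k..q} theta_j psi_{j-k}   (c_k = 0 for k > q),
using gamma(-m) = gamma(m).
psi-weights needed (psi_j = theta_j + sum_i phi_i psi_{j-i}):
  psi_1 = theta_1 + phi_1 = -0.093 + (0.55) = 0.457
Right-hand sides:
  c_0 = sigma^2 (1 + theta_1 psi_1) = 2 * (1 + (-0.093)(0.457)) = 2 * 0.957499 = 1.914998
  c_1 = sigma^2 theta_1 = 2 * (-0.093) = -0.186
  c_2 = 0
Equations for k = 0 and k = 1 (AR order 1):
  gamma(0) = phi_1 gamma(1) + c_0
  gamma(1) = phi_1 gamma(0) + c_1
Substituting the second into the first: gamma(0) (1 - phi_1^2) = c_0 + phi_1 c_1, so
  gamma(0) = (c_0 + phi_1 c_1) / (1 - phi_1^2) = (1.914998 + (0.55)(-0.186)) / (1 - (0.55)^2) = 1.812698 / 0.6975 = 2.59885.
  gamma(1) = phi_1 gamma(0) + c_1 = (0.55)(2.59885) + (-0.186) = 1.243368.
Therefore gamma(1) = 1.2434 (to 4 decimal places).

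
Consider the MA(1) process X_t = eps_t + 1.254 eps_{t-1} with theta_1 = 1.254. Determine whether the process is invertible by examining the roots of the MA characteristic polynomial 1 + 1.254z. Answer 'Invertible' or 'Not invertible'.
\text{Not invertible}

The MA(q) characteristic polynomial is P(z) = 1 + 1.254z.
Invertibility requires all roots to lie outside the unit circle, i.e. |z| > 1 for every root.
This is linear in z: 1 + (1.254) z = 0  =>  z = -1/(1.254) = -0.797448,  |z| = 0.797448.
Moduli of all roots: 0.7974.
All moduli strictly greater than 1? No.
Verdict: Not invertible.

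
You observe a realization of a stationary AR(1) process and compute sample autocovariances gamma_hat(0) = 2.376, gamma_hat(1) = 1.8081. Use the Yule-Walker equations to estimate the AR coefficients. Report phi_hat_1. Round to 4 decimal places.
\hat\phi_{1} = 0.7610

The Yule-Walker equations for an AR(p) process read, in matrix form,
  Gamma_p phi = r_p,   with   (Gamma_p)_{ij} = gamma(|i - j|),
                       (r_p)_i = gamma(i),   i,j = 1..p.
Substitute the sample gammas (Toeplitz matrix and right-hand side of size 1):
  Gamma_p = [[2.376]]
  r_p     = [1.8081]
With p = 1 this is the single equation gamma(0) phi_1 = gamma(1):
  phi_hat_1 = gamma(1) / gamma(0) = 1.8081 / 2.376 = 0.7610.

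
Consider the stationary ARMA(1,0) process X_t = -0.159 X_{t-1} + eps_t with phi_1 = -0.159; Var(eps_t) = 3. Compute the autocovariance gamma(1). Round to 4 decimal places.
\gamma(1) = -0.4894

Multiply the model equation by X_{t-k} and take expectations. With theta_0 = psi_0 = 1 and psi_j the MA(infinity) weights, this gives
  gamma(k) - sum_i phi_i gamma(k-i) = c_k,
  c_k = sigma^2 * sum_{j=k..q} theta_j psi_{j-k}   (c_k = 0 for k > q),
using gamma(-m) = gamma(m).
Pure AR (q = 0): c_0 = sigma^2 = 3, c_k = 0 for k >= 1.
Equations for k = 0 and k = 1 (AR order 1):
  gamma(0) = phi_1 gamma(1) + c_0
  gamma(1) = phi_1 gamma(0) + c_1
Substituting the second into the first: gamma(0) (1 - phi_1^2) = c_0 + phi_1 c_1, so
  gamma(0) = c_0 / (1 - phi_1^2) = 3 / (1 - (-0.159)^2) = 3 / 0.974719 = 3.07781.
  gamma(1) = phi_1 gamma(0) = (-0.159)(3.07781) = -0.489372.
Therefore gamma(1) = -0.4894 (to 4 decimal places).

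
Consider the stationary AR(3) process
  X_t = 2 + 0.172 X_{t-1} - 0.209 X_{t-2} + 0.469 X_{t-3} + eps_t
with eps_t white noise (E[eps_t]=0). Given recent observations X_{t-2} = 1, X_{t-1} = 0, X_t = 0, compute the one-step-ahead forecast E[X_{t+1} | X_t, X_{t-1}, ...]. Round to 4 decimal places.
E[X_{t+1} \mid \mathcal F_t] = 2.4690

For an AR(p) model X_t = c + sum_i phi_i X_{t-i} + eps_t, the
one-step-ahead conditional mean is
  E[X_{t+1} | X_t, ...] = c + sum_i phi_i X_{t+1-i}.
Substitute known values:
  E[X_{t+1} | ...] = 2 + (0.172) * (0) + (-0.209) * (0) + (0.469) * (1)
                   = 2.4690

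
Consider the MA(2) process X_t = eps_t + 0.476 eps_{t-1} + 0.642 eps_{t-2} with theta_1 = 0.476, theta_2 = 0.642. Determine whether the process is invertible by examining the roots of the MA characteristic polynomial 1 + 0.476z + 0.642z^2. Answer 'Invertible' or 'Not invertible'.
\text{Invertible}

The MA(q) characteristic polynomial is P(z) = 1 + 0.476z + 0.642z^2.
Invertibility requires all roots to lie outside the unit circle, i.e. |z| > 1 for every root.
Set 1 + (0.476) z + (0.642) z^2 = 0, i.e. a z^2 + b z + c = 0 with a = 0.642, b = 0.476, c = 1.
Discriminant D = b^2 - 4ac = (0.476)^2 - 4*(0.642)*1 = 0.226576 - (2.568) = -2.341424.
D < 0, so the roots are the complex-conjugate pair z = (-b +/- i sqrt(-D)) / (2a) = -0.3707 +/- 1.1917i.
For a conjugate pair |z|^2 = z * conj(z) = (product of roots) = c/a = 1/(0.642) = 1.557632, so |z| = sqrt(1.557632) = 1.2481 for both roots.
Moduli of all roots: 1.2481, 1.2481.
All moduli strictly greater than 1? Yes.
Verdict: Invertible.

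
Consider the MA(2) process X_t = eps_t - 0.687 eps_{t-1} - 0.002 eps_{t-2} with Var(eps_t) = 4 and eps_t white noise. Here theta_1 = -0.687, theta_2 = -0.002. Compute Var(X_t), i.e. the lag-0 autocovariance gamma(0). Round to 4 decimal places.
\gamma(0) = 5.8879

For an MA(q) process X_t = eps_t + sum_i theta_i eps_{t-i} with
Var(eps_t) = sigma^2, the variance is
  gamma(0) = sigma^2 * (1 + sum_i theta_i^2).
  sum_i theta_i^2 = (-0.687)^2 + (-0.002)^2 = 0.471969 + 0.000004 = 0.471973.
  gamma(0) = 4 * (1 + 0.471973) = 4 * 1.471973 = 5.887892, which rounds to 5.8879.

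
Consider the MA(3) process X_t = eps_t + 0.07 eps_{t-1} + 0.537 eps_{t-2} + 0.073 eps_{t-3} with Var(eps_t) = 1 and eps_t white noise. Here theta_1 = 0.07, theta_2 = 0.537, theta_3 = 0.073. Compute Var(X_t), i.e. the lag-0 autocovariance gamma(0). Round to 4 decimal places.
\gamma(0) = 1.2986

For an MA(q) process X_t = eps_t + sum_i theta_i eps_{t-i} with
Var(eps_t) = sigma^2, the variance is
  gamma(0) = sigma^2 * (1 + sum_i theta_i^2).
  sum_i theta_i^2 = (0.07)^2 + (0.537)^2 + (0.073)^2 = 0.0049 + 0.288369 + 0.005329 = 0.298598.
  gamma(0) = 1 * (1 + 0.298598) = 1 * 1.298598 = 1.298598, which rounds to 1.2986.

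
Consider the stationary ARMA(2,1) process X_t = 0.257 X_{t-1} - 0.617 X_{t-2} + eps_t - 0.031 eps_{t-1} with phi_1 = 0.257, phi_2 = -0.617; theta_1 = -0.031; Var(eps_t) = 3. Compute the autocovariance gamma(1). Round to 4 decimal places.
\gamma(1) = 0.7253

Multiply the model equation by X_{t-k} and take expectations. With theta_0 = psi_0 = 1 and psi_j the MA(infinity) weights, this gives
  gamma(k) - sum_i phi_i gamma(k-i) = c_k,
  c_k = sigma^2 * sum_{j=k..q} theta_j psi_{j-k}   (c_k = 0 for k > q),
using gamma(-m) = gamma(m).
psi-weights needed (psi_j = theta_j + sum_i phi_i psi_{j-i}):
  psi_1 = theta_1 + phi_1 = -0.031 + (0.257) = 0.226
Right-hand sides:
  c_0 = sigma^2 (1 + theta_1 psi_1) = 3 * (1 + (-0.031)(0.226)) = 3 * 0.992994 = 2.978982
  c_1 = sigma^2 theta_1 = 3 * (-0.031) = -0.093
  c_2 = 0
Equations for k = 0, 1, 2 (AR order 2, c_2 = 0):
  (E0) gamma(0) = phi_1 gamma(1) + phi_2 gamma(2) + c_0
  (E1) gamma(1) = phi_1 gamma(0) + phi_2 gamma(1) + c_1
  (E2) gamma(2) = phi_1 gamma(1) + phi_2 gamma(0)
From (E1): gamma(1) = A gamma(0) + B with
  A = phi_1 / (1 - phi_2) = 0.257 / 1.617 = 0.158936,   B = c_1 / (1 - phi_2) = -0.093 / 1.617 = -0.057514.
Insert (E2) into (E0): gamma(0) (1 - phi_2^2) = phi_1 (1 + phi_2) gamma(1) + c_0.
  phi_1 (1 + phi_2) = (0.257)(0.383) = 0.098431,   1 - phi_2^2 = 0.619311.
Replace gamma(1) by A gamma(0) + B and collect gamma(0):
  gamma(0) [0.619311 - (0.098431)(0.158936)] = (0.098431)(-0.057514) + 2.978982
  gamma(0) * 0.603667 = 2.973321
  gamma(0) = 2.973321 / 0.603667 = 4.925434.
  gamma(1) = A gamma(0) + B = (0.158936)(4.925434) + (-0.057514) = 0.725316.
Therefore gamma(1) = 0.7253 (to 4 decimal places).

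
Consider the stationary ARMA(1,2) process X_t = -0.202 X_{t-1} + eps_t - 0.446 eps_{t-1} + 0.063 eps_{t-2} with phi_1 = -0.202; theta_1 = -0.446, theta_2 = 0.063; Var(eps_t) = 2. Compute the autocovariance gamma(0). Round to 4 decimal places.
\gamma(0) = 2.9182

Multiply the model equation by X_{t-k} and take expectations. With theta_0 = psi_0 = 1 and psi_j the MA(infinity) weights, this gives
  gamma(k) - sum_i phi_i gamma(k-i) = c_k,
  c_k = sigma^2 * sum_{j=k..q} theta_j psi_{j-k}   (c_k = 0 for k > q),
using gamma(-m) = gamma(m).
psi-weights needed (psi_j = theta_j + sum_i phi_i psi_{j-i}):
  psi_1 = theta_1 + phi_1 = -0.446 + (-0.202) = -0.648
  psi_2 = theta_2 + phi_1 psi_1 = 0.063 + (-0.202)(-0.648) = 0.193896
Right-hand sides:
  c_0 = sigma^2 (1 + theta_1 psi_1 + theta_2 psi_2) = 2 * (1 + (-0.446)(-0.648) + (0.063)(0.193896)) = 2 * 1.301223 = 2.602447
  c_1 = sigma^2 (theta_1 + theta_2 psi_1) = 2 * (-0.446 + (0.063)(-0.648)) = -0.973648
  c_2 = sigma^2 theta_2 = 2 * (0.063) = 0.126
Equations for k = 0 and k = 1 (AR order 1):
  gamma(0) = phi_1 gamma(1) + c_0
  gamma(1) = phi_1 gamma(0) + c_1
Substituting the second into the first: gamma(0) (1 - phi_1^2) = c_0 + phi_1 c_1, so
  gamma(0) = (c_0 + phi_1 c_1) / (1 - phi_1^2) = (2.602447 + (-0.202)(-0.973648)) / (1 - (-0.202)^2) = 2.799124 / 0.959196 = 2.918198.
Therefore gamma(0) = 2.9182 (to 4 decimal places).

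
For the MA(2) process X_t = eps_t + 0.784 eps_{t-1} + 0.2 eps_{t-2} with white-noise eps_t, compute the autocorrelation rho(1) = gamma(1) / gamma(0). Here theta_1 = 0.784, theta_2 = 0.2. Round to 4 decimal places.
\rho(1) = 0.5686

For an MA(q) process with theta_0 = 1, the autocovariance is
  gamma(k) = sigma^2 * sum_{i=0..q-k} theta_i * theta_{i+k},
and rho(k) = gamma(k) / gamma(0). Sigma^2 cancels.
  numerator   = (1)*(0.784) + (0.784)*(0.2) = 0.9408.
  denominator = (1)^2 + (0.784)^2 + (0.2)^2 = 1.654656.
  rho(1) = 0.9408 / 1.654656 = 0.5686.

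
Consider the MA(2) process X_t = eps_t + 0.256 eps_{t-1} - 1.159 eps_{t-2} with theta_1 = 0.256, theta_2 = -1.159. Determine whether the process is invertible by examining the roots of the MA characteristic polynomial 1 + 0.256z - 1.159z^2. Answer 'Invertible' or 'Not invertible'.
\text{Not invertible}

The MA(q) characteristic polynomial is P(z) = 1 + 0.256z - 1.159z^2.
Invertibility requires all roots to lie outside the unit circle, i.e. |z| > 1 for every root.
Set 1 + (0.256) z + (-1.159) z^2 = 0, i.e. a z^2 + b z + c = 0 with a = -1.159, b = 0.256, c = 1.
Discriminant D = b^2 - 4ac = (0.256)^2 - 4*(-1.159)*1 = 0.065536 - (-4.636) = 4.701536.
D >= 0, so the roots are real: z = (-b +/- sqrt(D)) / (2a) = (-0.256 +/- 2.168303) / (-2.318).
  z_1 = (-0.256 + 2.168303) / (-2.318) = -0.825,   |z_1| = 0.825.
  z_2 = (-0.256 - 2.168303) / (-2.318) = 1.0459,   |z_2| = 1.0459.
Moduli of all roots: 0.8250, 1.0459.
All moduli strictly greater than 1? No.
Verdict: Not invertible.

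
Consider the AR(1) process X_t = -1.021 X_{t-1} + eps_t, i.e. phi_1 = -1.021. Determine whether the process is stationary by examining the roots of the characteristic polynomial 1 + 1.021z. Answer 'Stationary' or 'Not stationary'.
\text{Not stationary}

The AR(p) characteristic polynomial is P(z) = 1 + 1.021z.
Stationarity requires all roots to lie outside the unit circle, i.e. |z| > 1 for every root.
This is linear in z: 1 + (1.021) z = 0  =>  z = -1/(1.021) = -0.979432,  |z| = 0.979432.
Moduli of all roots: 0.9794.
All moduli strictly greater than 1? No.
Verdict: Not stationary.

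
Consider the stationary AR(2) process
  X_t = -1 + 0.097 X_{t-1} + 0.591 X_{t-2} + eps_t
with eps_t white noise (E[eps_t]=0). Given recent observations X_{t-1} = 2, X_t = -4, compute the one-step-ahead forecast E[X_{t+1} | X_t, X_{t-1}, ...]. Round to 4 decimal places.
E[X_{t+1} \mid \mathcal F_t] = -0.2060

For an AR(p) model X_t = c + sum_i phi_i X_{t-i} + eps_t, the
one-step-ahead conditional mean is
  E[X_{t+1} | X_t, ...] = c + sum_i phi_i X_{t+1-i}.
Substitute known values:
  E[X_{t+1} | ...] = -1 + (0.097) * (-4) + (0.591) * (2)
                   = -0.2060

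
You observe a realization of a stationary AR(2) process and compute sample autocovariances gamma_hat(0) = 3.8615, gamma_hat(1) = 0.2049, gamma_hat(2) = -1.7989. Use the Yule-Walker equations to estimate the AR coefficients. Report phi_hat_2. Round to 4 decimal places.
\hat\phi_{2} = -0.4700

The Yule-Walker equations for an AR(p) process read, in matrix form,
  Gamma_p phi = r_p,   with   (Gamma_p)_{ij} = gamma(|i - j|),
                       (r_p)_i = gamma(i),   i,j = 1..p.
Substitute the sample gammas (Toeplitz matrix and right-hand side of size 2):
  Gamma_p = [[3.8615, 0.2049], [0.2049, 3.8615]]
  r_p     = [0.2049, -1.7989]
Written out:
  3.8615 phi_1 + 0.2049 phi_2 = 0.2049
  0.2049 phi_1 + 3.8615 phi_2 = -1.7989
Solve by Cramer's rule:
  det = gamma(0)^2 - gamma(1)^2 = (3.8615)^2 - (0.2049)^2 = 14.91118225 - 0.04198401 = 14.86919824
  phi_hat_1 = [gamma(1) gamma(0) - gamma(1) gamma(2)] / det = [(0.2049)(3.8615) - (0.2049)(-1.7989)] / 14.86919824 = 1.15981596 / 14.86919824 = 0.078
  phi_hat_2 = [gamma(0) gamma(2) - gamma(1)^2] / det = [(3.8615)(-1.7989) - (0.2049)^2] / 14.86919824 = -6.98843636 / 14.86919824 = -0.47
So phi_hat = [0.0780, -0.4700].
Therefore phi_hat_2 = -0.4700.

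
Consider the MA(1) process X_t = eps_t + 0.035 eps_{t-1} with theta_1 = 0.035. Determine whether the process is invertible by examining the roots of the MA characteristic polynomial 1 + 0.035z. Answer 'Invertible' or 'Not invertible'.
\text{Invertible}

The MA(q) characteristic polynomial is P(z) = 1 + 0.035z.
Invertibility requires all roots to lie outside the unit circle, i.e. |z| > 1 for every root.
This is linear in z: 1 + (0.035) z = 0  =>  z = -1/(0.035) = -28.571429,  |z| = 28.571429.
Moduli of all roots: 28.5714.
All moduli strictly greater than 1? Yes.
Verdict: Invertible.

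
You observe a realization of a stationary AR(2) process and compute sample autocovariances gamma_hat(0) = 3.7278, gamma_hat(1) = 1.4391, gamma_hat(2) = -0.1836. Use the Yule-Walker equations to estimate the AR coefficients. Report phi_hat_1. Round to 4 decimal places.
\hat\phi_{1} = 0.4760

The Yule-Walker equations for an AR(p) process read, in matrix form,
  Gamma_p phi = r_p,   with   (Gamma_p)_{ij} = gamma(|i - j|),
                       (r_p)_i = gamma(i),   i,j = 1..p.
Substitute the sample gammas (Toeplitz matrix and right-hand side of size 2):
  Gamma_p = [[3.7278, 1.4391], [1.4391, 3.7278]]
  r_p     = [1.4391, -0.1836]
Written out:
  3.7278 phi_1 + 1.4391 phi_2 = 1.4391
  1.4391 phi_1 + 3.7278 phi_2 = -0.1836
Solve by Cramer's rule:
  det = gamma(0)^2 - gamma(1)^2 = (3.7278)^2 - (1.4391)^2 = 13.89649284 - 2.07100881 = 11.82548403
  phi_hat_1 = [gamma(1) gamma(0) - gamma(1) gamma(2)] / det = [(1.4391)(3.7278) - (1.4391)(-0.1836)] / 11.82548403 = 5.62889574 / 11.82548403 = 0.476
  phi_hat_2 = [gamma(0) gamma(2) - gamma(1)^2] / det = [(3.7278)(-0.1836) - (1.4391)^2] / 11.82548403 = -2.75543289 / 11.82548403 = -0.233
So phi_hat = [0.4760, -0.2330].
Therefore phi_hat_1 = 0.4760.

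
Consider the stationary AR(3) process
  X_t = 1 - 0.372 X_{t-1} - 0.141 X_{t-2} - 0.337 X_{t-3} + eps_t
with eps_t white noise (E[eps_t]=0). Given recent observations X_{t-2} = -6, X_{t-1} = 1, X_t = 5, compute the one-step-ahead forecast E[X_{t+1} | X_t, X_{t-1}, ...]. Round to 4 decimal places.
E[X_{t+1} \mid \mathcal F_t] = 1.0210

For an AR(p) model X_t = c + sum_i phi_i X_{t-i} + eps_t, the
one-step-ahead conditional mean is
  E[X_{t+1} | X_t, ...] = c + sum_i phi_i X_{t+1-i}.
Substitute known values:
  E[X_{t+1} | ...] = 1 + (-0.372) * (5) + (-0.141) * (1) + (-0.337) * (-6)
                   = 1.0210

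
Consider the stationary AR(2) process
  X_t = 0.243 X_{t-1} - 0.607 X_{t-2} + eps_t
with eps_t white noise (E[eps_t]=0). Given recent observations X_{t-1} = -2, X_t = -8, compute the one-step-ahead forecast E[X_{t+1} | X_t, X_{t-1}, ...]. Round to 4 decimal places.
E[X_{t+1} \mid \mathcal F_t] = -0.7300

For an AR(p) model X_t = c + sum_i phi_i X_{t-i} + eps_t, the
one-step-ahead conditional mean is
  E[X_{t+1} | X_t, ...] = c + sum_i phi_i X_{t+1-i}.
Substitute known values:
  E[X_{t+1} | ...] = (0.243) * (-8) + (-0.607) * (-2)
                   = -0.7300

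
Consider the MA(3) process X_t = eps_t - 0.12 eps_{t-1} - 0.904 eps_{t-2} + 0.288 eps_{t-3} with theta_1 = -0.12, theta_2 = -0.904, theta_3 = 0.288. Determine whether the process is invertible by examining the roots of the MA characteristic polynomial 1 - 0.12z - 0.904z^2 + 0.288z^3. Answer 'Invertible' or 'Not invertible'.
\text{Not invertible}

The MA(q) characteristic polynomial is P(z) = 1 - 0.12z - 0.904z^2 + 0.288z^3.
Invertibility requires all roots to lie outside the unit circle, i.e. |z| > 1 for every root.
Degree 3: look for a simple real root z0 first, then factor out (1 - z/z0) and solve the remaining quadratic.
Testing z0 = 1.25: P(1.25) = 1 + (-0.12)(1.25) + (-0.904)(1.25)^2 + (0.288)(1.25)^3
  = 1 + (-0.15) + (-1.4125) + (0.5625) = 0.  So z_0 = 1.25 is a root, |z_0| = 1.25.
Divide out the factor (1 - 0.8 z) = (1 - z/z0) (since 1/z0 = 0.8):
  P(z) = (1 - 0.8 z)(1 + (0.68) z + (-0.36) z^2)
  [check: z-coef 0.68 - (0.8) = -0.12; z^2-coef -0.36 - (0.8)(0.68) = -0.904; z^3-coef -(0.8)(-0.36) = 0.288.]
Remaining roots from the quadratic factor 1 + (0.68) z + (-0.36) z^2:
  Set 1 + (0.68) z + (-0.36) z^2 = 0, i.e. a z^2 + b z + c = 0 with a = -0.36, b = 0.68, c = 1.
  Discriminant D = b^2 - 4ac = (0.68)^2 - 4*(-0.36)*1 = 0.4624 - (-1.44) = 1.9024.
  D >= 0, so the roots are real: z = (-b +/- sqrt(D)) / (2a) = (-0.68 +/- 1.379275) / (-0.72).
    z_1 = (-0.68 + 1.379275) / (-0.72) = -0.9712,   |z_1| = 0.9712.
    z_2 = (-0.68 - 1.379275) / (-0.72) = 2.8601,   |z_2| = 2.8601.
Moduli of all roots: 1.2500, 0.9712, 2.8601.
All moduli strictly greater than 1? No.
Verdict: Not invertible.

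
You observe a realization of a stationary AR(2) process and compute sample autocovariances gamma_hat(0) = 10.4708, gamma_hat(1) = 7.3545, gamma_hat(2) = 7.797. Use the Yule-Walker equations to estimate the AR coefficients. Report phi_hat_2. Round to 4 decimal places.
\hat\phi_{2} = 0.4960

The Yule-Walker equations for an AR(p) process read, in matrix form,
  Gamma_p phi = r_p,   with   (Gamma_p)_{ij} = gamma(|i - j|),
                       (r_p)_i = gamma(i),   i,j = 1..p.
Substitute the sample gammas (Toeplitz matrix and right-hand side of size 2):
  Gamma_p = [[10.4708, 7.3545], [7.3545, 10.4708]]
  r_p     = [7.3545, 7.797]
Written out:
  10.4708 phi_1 + 7.3545 phi_2 = 7.3545
  7.3545 phi_1 + 10.4708 phi_2 = 7.797
Solve by Cramer's rule:
  det = gamma(0)^2 - gamma(1)^2 = (10.4708)^2 - (7.3545)^2 = 109.63765264 - 54.08867025 = 55.54898239
  phi_hat_1 = [gamma(1) gamma(0) - gamma(1) gamma(2)] / det = [(7.3545)(10.4708) - (7.3545)(7.797)] / 55.54898239 = 19.6644621 / 55.54898239 = 0.354
  phi_hat_2 = [gamma(0) gamma(2) - gamma(1)^2] / det = [(10.4708)(7.797) - (7.3545)^2] / 55.54898239 = 27.55215735 / 55.54898239 = 0.496
So phi_hat = [0.3540, 0.4960].
Therefore phi_hat_2 = 0.4960.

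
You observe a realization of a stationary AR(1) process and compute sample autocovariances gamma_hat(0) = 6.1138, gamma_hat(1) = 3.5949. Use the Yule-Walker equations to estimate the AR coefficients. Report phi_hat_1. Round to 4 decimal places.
\hat\phi_{1} = 0.5880

The Yule-Walker equations for an AR(p) process read, in matrix form,
  Gamma_p phi = r_p,   with   (Gamma_p)_{ij} = gamma(|i - j|),
                       (r_p)_i = gamma(i),   i,j = 1..p.
Substitute the sample gammas (Toeplitz matrix and right-hand side of size 1):
  Gamma_p = [[6.1138]]
  r_p     = [3.5949]
With p = 1 this is the single equation gamma(0) phi_1 = gamma(1):
  phi_hat_1 = gamma(1) / gamma(0) = 3.5949 / 6.1138 = 0.5880.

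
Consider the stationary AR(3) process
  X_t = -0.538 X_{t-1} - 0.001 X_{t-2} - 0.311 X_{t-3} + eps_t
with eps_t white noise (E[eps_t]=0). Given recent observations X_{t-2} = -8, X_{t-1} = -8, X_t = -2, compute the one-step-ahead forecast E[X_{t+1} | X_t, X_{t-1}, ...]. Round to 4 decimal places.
E[X_{t+1} \mid \mathcal F_t] = 3.5720

For an AR(p) model X_t = c + sum_i phi_i X_{t-i} + eps_t, the
one-step-ahead conditional mean is
  E[X_{t+1} | X_t, ...] = c + sum_i phi_i X_{t+1-i}.
Substitute known values:
  E[X_{t+1} | ...] = (-0.538) * (-2) + (-0.001) * (-8) + (-0.311) * (-8)
                   = 3.5720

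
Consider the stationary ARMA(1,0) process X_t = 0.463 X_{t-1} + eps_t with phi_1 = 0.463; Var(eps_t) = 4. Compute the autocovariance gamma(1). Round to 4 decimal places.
\gamma(1) = 2.3573

Multiply the model equation by X_{t-k} and take expectations. With theta_0 = psi_0 = 1 and psi_j the MA(infinity) weights, this gives
  gamma(k) - sum_i phi_i gamma(k-i) = c_k,
  c_k = sigma^2 * sum_{j=k..q} theta_j psi_{j-k}   (c_k = 0 for k > q),
using gamma(-m) = gamma(m).
Pure AR (q = 0): c_0 = sigma^2 = 4, c_k = 0 for k >= 1.
Equations for k = 0 and k = 1 (AR order 1):
  gamma(0) = phi_1 gamma(1) + c_0
  gamma(1) = phi_1 gamma(0) + c_1
Substituting the second into the first: gamma(0) (1 - phi_1^2) = c_0 + phi_1 c_1, so
  gamma(0) = c_0 / (1 - phi_1^2) = 4 / (1 - (0.463)^2) = 4 / 0.785631 = 5.091449.
  gamma(1) = phi_1 gamma(0) = (0.463)(5.091449) = 2.357341.
Therefore gamma(1) = 2.3573 (to 4 decimal places).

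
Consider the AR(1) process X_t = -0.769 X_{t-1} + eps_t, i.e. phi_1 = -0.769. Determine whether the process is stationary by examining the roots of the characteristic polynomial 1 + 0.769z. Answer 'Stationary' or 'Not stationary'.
\text{Stationary}

The AR(p) characteristic polynomial is P(z) = 1 + 0.769z.
Stationarity requires all roots to lie outside the unit circle, i.e. |z| > 1 for every root.
This is linear in z: 1 + (0.769) z = 0  =>  z = -1/(0.769) = -1.30039,  |z| = 1.30039.
Moduli of all roots: 1.3004.
All moduli strictly greater than 1? Yes.
Verdict: Stationary.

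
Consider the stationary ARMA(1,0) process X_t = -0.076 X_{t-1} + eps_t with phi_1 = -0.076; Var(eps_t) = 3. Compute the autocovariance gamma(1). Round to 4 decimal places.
\gamma(1) = -0.2293

Multiply the model equation by X_{t-k} and take expectations. With theta_0 = psi_0 = 1 and psi_j the MA(infinity) weights, this gives
  gamma(k) - sum_i phi_i gamma(k-i) = c_k,
  c_k = sigma^2 * sum_{j=k..q} theta_j psi_{j-k}   (c_k = 0 for k > q),
using gamma(-m) = gamma(m).
Pure AR (q = 0): c_0 = sigma^2 = 3, c_k = 0 for k >= 1.
Equations for k = 0 and k = 1 (AR order 1):
  gamma(0) = phi_1 gamma(1) + c_0
  gamma(1) = phi_1 gamma(0) + c_1
Substituting the second into the first: gamma(0) (1 - phi_1^2) = c_0 + phi_1 c_1, so
  gamma(0) = c_0 / (1 - phi_1^2) = 3 / (1 - (-0.076)^2) = 3 / 0.994224 = 3.017429.
  gamma(1) = phi_1 gamma(0) = (-0.076)(3.017429) = -0.229325.
Therefore gamma(1) = -0.2293 (to 4 decimal places).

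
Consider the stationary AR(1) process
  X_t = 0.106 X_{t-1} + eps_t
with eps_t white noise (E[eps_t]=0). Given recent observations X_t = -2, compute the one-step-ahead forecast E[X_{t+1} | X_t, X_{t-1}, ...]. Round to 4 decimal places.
E[X_{t+1} \mid \mathcal F_t] = -0.2120

For an AR(p) model X_t = c + sum_i phi_i X_{t-i} + eps_t, the
one-step-ahead conditional mean is
  E[X_{t+1} | X_t, ...] = c + sum_i phi_i X_{t+1-i}.
Substitute known values:
  E[X_{t+1} | ...] = (0.106) * (-2)
                   = -0.2120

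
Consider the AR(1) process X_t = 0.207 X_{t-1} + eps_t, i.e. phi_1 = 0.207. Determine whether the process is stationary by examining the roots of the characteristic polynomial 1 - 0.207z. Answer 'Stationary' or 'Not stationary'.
\text{Stationary}

The AR(p) characteristic polynomial is P(z) = 1 - 0.207z.
Stationarity requires all roots to lie outside the unit circle, i.e. |z| > 1 for every root.
This is linear in z: 1 + (-0.207) z = 0  =>  z = -1/(-0.207) = 4.830918,  |z| = 4.830918.
Moduli of all roots: 4.8309.
All moduli strictly greater than 1? Yes.
Verdict: Stationary.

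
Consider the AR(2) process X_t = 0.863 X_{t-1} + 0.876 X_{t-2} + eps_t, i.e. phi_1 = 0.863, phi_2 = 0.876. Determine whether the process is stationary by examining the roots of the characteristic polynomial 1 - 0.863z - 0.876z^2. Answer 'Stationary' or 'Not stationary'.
\text{Not stationary}

The AR(p) characteristic polynomial is P(z) = 1 - 0.863z - 0.876z^2.
Stationarity requires all roots to lie outside the unit circle, i.e. |z| > 1 for every root.
Set 1 + (-0.863) z + (-0.876) z^2 = 0, i.e. a z^2 + b z + c = 0 with a = -0.876, b = -0.863, c = 1.
Discriminant D = b^2 - 4ac = (-0.863)^2 - 4*(-0.876)*1 = 0.744769 - (-3.504) = 4.248769.
D >= 0, so the roots are real: z = (-b +/- sqrt(D)) / (2a) = (0.863 +/- 2.061254) / (-1.752).
  z_1 = (0.863 + 2.061254) / (-1.752) = -1.6691,   |z_1| = 1.6691.
  z_2 = (0.863 - 2.061254) / (-1.752) = 0.6839,   |z_2| = 0.6839.
Moduli of all roots: 1.6691, 0.6839.
All moduli strictly greater than 1? No.
Verdict: Not stationary.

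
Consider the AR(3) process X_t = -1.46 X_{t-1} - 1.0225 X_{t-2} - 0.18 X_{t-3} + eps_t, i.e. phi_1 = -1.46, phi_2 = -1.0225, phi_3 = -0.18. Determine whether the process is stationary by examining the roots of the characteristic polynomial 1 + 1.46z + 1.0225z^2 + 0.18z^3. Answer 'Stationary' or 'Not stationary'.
\text{Stationary}

The AR(p) characteristic polynomial is P(z) = 1 + 1.46z + 1.0225z^2 + 0.18z^3.
Stationarity requires all roots to lie outside the unit circle, i.e. |z| > 1 for every root.
Degree 3: look for a simple real root z0 first, then factor out (1 - z/z0) and solve the remaining quadratic.
Testing z0 = -4: P(-4) = 1 + (1.46)(-4) + (1.0225)(-4)^2 + (0.18)(-4)^3
  = 1 + (-5.84) + (16.36) + (-11.52) = 0.  So z_0 = -4 is a root, |z_0| = 4.
Divide out the factor (1 + 0.25 z) = (1 - z/z0) (since 1/z0 = -0.25):
  P(z) = (1 + 0.25 z)(1 + (1.21) z + (0.72) z^2)
  [check: z-coef 1.21 - (-0.25) = 1.46; z^2-coef 0.72 - (-0.25)(1.21) = 1.0225; z^3-coef -(-0.25)(0.72) = 0.18.]
Remaining roots from the quadratic factor 1 + (1.21) z + (0.72) z^2:
  Set 1 + (1.21) z + (0.72) z^2 = 0, i.e. a z^2 + b z + c = 0 with a = 0.72, b = 1.21, c = 1.
  Discriminant D = b^2 - 4ac = (1.21)^2 - 4*(0.72)*1 = 1.4641 - (2.88) = -1.4159.
  D < 0, so the roots are the complex-conjugate pair z = (-b +/- i sqrt(-D)) / (2a) = -0.8403 +/- 0.8263i.
  For a conjugate pair |z|^2 = z * conj(z) = (product of roots) = c/a = 1/(0.72) = 1.388889, so |z| = sqrt(1.388889) = 1.1785 for both roots.
Moduli of all roots: 4.0000, 1.1785, 1.1785.
All moduli strictly greater than 1? Yes.
Verdict: Stationary.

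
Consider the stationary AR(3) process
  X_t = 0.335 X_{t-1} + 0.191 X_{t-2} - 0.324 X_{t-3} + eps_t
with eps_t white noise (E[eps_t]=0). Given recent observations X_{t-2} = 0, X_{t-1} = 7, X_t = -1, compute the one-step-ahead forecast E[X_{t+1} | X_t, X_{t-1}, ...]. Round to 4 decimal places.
E[X_{t+1} \mid \mathcal F_t] = 1.0020

For an AR(p) model X_t = c + sum_i phi_i X_{t-i} + eps_t, the
one-step-ahead conditional mean is
  E[X_{t+1} | X_t, ...] = c + sum_i phi_i X_{t+1-i}.
Substitute known values:
  E[X_{t+1} | ...] = (0.335) * (-1) + (0.191) * (7) + (-0.324) * (0)
                   = 1.0020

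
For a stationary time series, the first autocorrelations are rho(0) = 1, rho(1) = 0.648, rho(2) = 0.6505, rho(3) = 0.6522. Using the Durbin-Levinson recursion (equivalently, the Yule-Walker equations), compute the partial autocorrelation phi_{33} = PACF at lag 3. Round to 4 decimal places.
\phi_{33} = 0.2880

The PACF at lag k is phi_{kk}, the last component of the solution
to the Yule-Walker system G_k phi = r_k where
  (G_k)_{ij} = rho(|i - j|), (r_k)_i = rho(i), i,j = 1..k.
Equivalently, Durbin-Levinson gives phi_{kk} iteratively:
  phi_{11} = rho(1)
  phi_{kk} = [rho(k) - sum_{j=1..k-1} phi_{k-1,j} rho(k-j)]
            / [1 - sum_{j=1..k-1} phi_{k-1,j} rho(j)],
  phi_{k,j} = phi_{k-1,j} - phi_{kk} phi_{k-1,k-j},  j = 1..k-1.
Step k = 1:
  phi_11 = rho(1) = 0.648.
Step k = 2:
  phi_22 = [rho(2) - phi_11 rho(1)] / [1 - phi_11 rho(1)] = [0.6505 - (0.648)(0.648)] / [1 - (0.648)(0.648)]
         = 0.230596 / 0.580096 = 0.397514.
  Update: phi_21 = phi_11 - phi_22 phi_11 = 0.648 - (0.397514)(0.648) = 0.390411.
Step k = 3:
  phi_33 = [rho(3) - phi_21 rho(2) - phi_22 rho(1)] / [1 - phi_21 rho(1) - phi_22 rho(2)]
    numerator   = 0.6522 - (0.390411)(0.6505) - (0.397514)(0.648) = 0.14064873
    denominator = 1 - (0.390411)(0.648) - (0.397514)(0.6505) = 0.48843097
  phi_33 = 0.14064873 / 0.48843097 = 0.288.
Therefore phi_{33} = 0.2880.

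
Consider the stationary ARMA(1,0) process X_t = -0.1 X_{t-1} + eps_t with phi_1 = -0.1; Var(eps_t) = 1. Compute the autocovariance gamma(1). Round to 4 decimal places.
\gamma(1) = -0.1010

Multiply the model equation by X_{t-k} and take expectations. With theta_0 = psi_0 = 1 and psi_j the MA(infinity) weights, this gives
  gamma(k) - sum_i phi_i gamma(k-i) = c_k,
  c_k = sigma^2 * sum_{j=k..q} theta_j psi_{j-k}   (c_k = 0 for k > q),
using gamma(-m) = gamma(m).
Pure AR (q = 0): c_0 = sigma^2 = 1, c_k = 0 for k >= 1.
Equations for k = 0 and k = 1 (AR order 1):
  gamma(0) = phi_1 gamma(1) + c_0
  gamma(1) = phi_1 gamma(0) + c_1
Substituting the second into the first: gamma(0) (1 - phi_1^2) = c_0 + phi_1 c_1, so
  gamma(0) = c_0 / (1 - phi_1^2) = 1 / (1 - (-0.1)^2) = 1 / 0.99 = 1.010101.
  gamma(1) = phi_1 gamma(0) = (-0.1)(1.010101) = -0.10101.
Therefore gamma(1) = -0.1010 (to 4 decimal places).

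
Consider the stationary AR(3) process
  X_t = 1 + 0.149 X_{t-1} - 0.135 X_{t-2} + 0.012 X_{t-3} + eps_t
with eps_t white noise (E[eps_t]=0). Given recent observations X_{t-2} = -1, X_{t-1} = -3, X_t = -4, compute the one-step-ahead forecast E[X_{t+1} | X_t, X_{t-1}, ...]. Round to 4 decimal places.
E[X_{t+1} \mid \mathcal F_t] = 0.7970

For an AR(p) model X_t = c + sum_i phi_i X_{t-i} + eps_t, the
one-step-ahead conditional mean is
  E[X_{t+1} | X_t, ...] = c + sum_i phi_i X_{t+1-i}.
Substitute known values:
  E[X_{t+1} | ...] = 1 + (0.149) * (-4) + (-0.135) * (-3) + (0.012) * (-1)
                   = 0.7970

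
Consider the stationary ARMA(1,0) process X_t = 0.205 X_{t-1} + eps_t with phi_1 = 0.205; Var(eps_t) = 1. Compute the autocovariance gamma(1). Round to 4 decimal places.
\gamma(1) = 0.2140

Multiply the model equation by X_{t-k} and take expectations. With theta_0 = psi_0 = 1 and psi_j the MA(infinity) weights, this gives
  gamma(k) - sum_i phi_i gamma(k-i) = c_k,
  c_k = sigma^2 * sum_{j=k..q} theta_j psi_{j-k}   (c_k = 0 for k > q),
using gamma(-m) = gamma(m).
Pure AR (q = 0): c_0 = sigma^2 = 1, c_k = 0 for k >= 1.
Equations for k = 0 and k = 1 (AR order 1):
  gamma(0) = phi_1 gamma(1) + c_0
  gamma(1) = phi_1 gamma(0) + c_1
Substituting the second into the first: gamma(0) (1 - phi_1^2) = c_0 + phi_1 c_1, so
  gamma(0) = c_0 / (1 - phi_1^2) = 1 / (1 - (0.205)^2) = 1 / 0.957975 = 1.043869.
  gamma(1) = phi_1 gamma(0) = (0.205)(1.043869) = 0.213993.
Therefore gamma(1) = 0.2140 (to 4 decimal places).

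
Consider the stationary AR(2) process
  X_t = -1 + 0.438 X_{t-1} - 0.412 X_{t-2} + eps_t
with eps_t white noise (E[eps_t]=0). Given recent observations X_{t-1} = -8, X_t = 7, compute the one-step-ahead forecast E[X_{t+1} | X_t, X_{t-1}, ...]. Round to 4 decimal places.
E[X_{t+1} \mid \mathcal F_t] = 5.3620

For an AR(p) model X_t = c + sum_i phi_i X_{t-i} + eps_t, the
one-step-ahead conditional mean is
  E[X_{t+1} | X_t, ...] = c + sum_i phi_i X_{t+1-i}.
Substitute known values:
  E[X_{t+1} | ...] = -1 + (0.438) * (7) + (-0.412) * (-8)
                   = 5.3620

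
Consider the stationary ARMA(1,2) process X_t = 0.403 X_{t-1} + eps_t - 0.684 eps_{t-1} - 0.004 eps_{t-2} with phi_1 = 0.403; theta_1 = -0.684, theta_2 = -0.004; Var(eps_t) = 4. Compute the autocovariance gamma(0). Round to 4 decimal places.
\gamma(0) = 4.3815

Multiply the model equation by X_{t-k} and take expectations. With theta_0 = psi_0 = 1 and psi_j the MA(infinity) weights, this gives
  gamma(k) - sum_i phi_i gamma(k-i) = c_k,
  c_k = sigma^2 * sum_{j=k..q} theta_j psi_{j-k}   (c_k = 0 for k > q),
using gamma(-m) = gamma(m).
psi-weights needed (psi_j = theta_j + sum_i phi_i psi_{j-i}):
  psi_1 = theta_1 + phi_1 = -0.684 + (0.403) = -0.281
  psi_2 = theta_2 + phi_1 psi_1 = -0.004 + (0.403)(-0.281) = -0.117243
Right-hand sides:
  c_0 = sigma^2 (1 + theta_1 psi_1 + theta_2 psi_2) = 4 * (1 + (-0.684)(-0.281) + (-0.004)(-0.117243)) = 4 * 1.192673 = 4.770692
  c_1 = sigma^2 (theta_1 + theta_2 psi_1) = 4 * (-0.684 + (-0.004)(-0.281)) = -2.731504
  c_2 = sigma^2 theta_2 = 4 * (-0.004) = -0.016
Equations for k = 0 and k = 1 (AR order 1):
  gamma(0) = phi_1 gamma(1) + c_0
  gamma(1) = phi_1 gamma(0) + c_1
Substituting the second into the first: gamma(0) (1 - phi_1^2) = c_0 + phi_1 c_1, so
  gamma(0) = (c_0 + phi_1 c_1) / (1 - phi_1^2) = (4.770692 + (0.403)(-2.731504)) / (1 - (0.403)^2) = 3.669896 / 0.837591 = 4.381489.
Therefore gamma(0) = 4.3815 (to 4 decimal places).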